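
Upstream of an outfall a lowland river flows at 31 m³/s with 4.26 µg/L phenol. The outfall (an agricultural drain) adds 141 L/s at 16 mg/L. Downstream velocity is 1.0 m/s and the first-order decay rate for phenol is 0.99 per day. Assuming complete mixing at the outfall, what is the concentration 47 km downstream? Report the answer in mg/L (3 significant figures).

141 L/s = 0.141 m³/s.
4.26 µg/L = 0.00426 mg/L.
After complete mixing, C₀ = (0.141·16 + 31·0.00426) / 31.14 = 0.07669 mg/L.
Travel time t = 4.7e+04 m / 1.0 m/s = 4.7e+04 s = 0.544 d.
C = 0.07669·exp(−0.99·0.544) = 0.07669·0.5836 = 0.04475 mg/L.

0.0448 mg/L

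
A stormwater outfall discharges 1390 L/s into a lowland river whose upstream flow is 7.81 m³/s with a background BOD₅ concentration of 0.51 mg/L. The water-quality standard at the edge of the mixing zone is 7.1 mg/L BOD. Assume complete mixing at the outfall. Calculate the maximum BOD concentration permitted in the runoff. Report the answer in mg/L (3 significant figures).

44.1 mg/L

1390 L/s = 1.39 m³/s.
Mass balance: 7.1·9.2 = 1.39·Cₑ + 7.81·0.51.
Cₑ = (65.32 − 3.983) / 1.39 = 44.13 mg/L.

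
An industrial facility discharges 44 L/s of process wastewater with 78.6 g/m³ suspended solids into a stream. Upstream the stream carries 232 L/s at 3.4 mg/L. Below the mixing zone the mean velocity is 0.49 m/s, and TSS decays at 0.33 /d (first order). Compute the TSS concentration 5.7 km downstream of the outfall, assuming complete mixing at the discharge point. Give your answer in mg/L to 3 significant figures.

44 L/s = 0.044 m³/s.
232 L/s = 0.232 m³/s.
After complete mixing, C₀ = (0.044·78.6 + 0.232·3.4) / 0.276 = 15.39 mg/L.
Travel time t = 5700 m / 0.49 m/s = 1.163e+04 s = 0.1346 d.
C = 15.39·exp(−0.33·0.1346) = 15.39·0.9565 = 14.72 mg/L.

14.7 mg/L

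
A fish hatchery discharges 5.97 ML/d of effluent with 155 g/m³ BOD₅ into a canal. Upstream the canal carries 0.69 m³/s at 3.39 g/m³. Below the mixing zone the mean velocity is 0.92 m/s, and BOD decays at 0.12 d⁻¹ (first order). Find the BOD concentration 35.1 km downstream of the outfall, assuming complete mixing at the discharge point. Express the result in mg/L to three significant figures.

16.3 mg/L

5.97 ML/d = 0.0691 m³/s.
After complete mixing, C₀ = (0.0691·155 + 0.69·3.39) / 0.7591 = 17.19 mg/L.
Travel time t = 3.51e+04 m / 0.92 m/s = 3.815e+04 s = 0.4416 d.
C = 17.19·exp(−0.12·0.4416) = 17.19·0.9484 = 16.3 mg/L.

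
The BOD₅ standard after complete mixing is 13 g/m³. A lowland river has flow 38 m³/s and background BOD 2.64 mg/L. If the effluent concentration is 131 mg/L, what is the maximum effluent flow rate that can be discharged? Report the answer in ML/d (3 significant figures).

288 ML/d

Mass balance at complete mixing: C_std·(Q_w + Q_r) = Q_w·C_e + Q_r·C_b.
Rearranging, Q_w = Q_r·(C_std − C_b)/(C_e − C_std) = 38·(13 − 2.64) / (131 − 13) = 3.336 m³/s.
= 288.3 ML/d.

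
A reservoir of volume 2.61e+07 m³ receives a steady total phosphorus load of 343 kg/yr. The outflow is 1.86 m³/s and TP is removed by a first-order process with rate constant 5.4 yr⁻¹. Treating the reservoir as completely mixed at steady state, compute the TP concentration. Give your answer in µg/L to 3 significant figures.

Outflow Q = 1.86 m³/s × 3.156e+07 s/yr = 5.87e+07 m³/yr.
Steady-state CSTR mass balance: W = Q·C + k·V·C, so C = W/(Q + kV).
Q + kV = 5.87e+07 + 5.4·2.61e+07 = 1.996e+08 m³/yr.
C = 343/1.996e+08 = 1.718e-06 kg/m³ = 0.001718 mg/L = 1.718 µg/L.

1.72 µg/L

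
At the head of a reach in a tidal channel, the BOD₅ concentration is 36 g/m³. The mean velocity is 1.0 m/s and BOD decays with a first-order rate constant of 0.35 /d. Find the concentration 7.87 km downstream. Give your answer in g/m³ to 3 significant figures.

Travel time t = 7.87 km / 1.0 m/s = 7870/1.0 = 7870 s = 0.09109 d.
First-order decay: C = 36·exp(−0.35·0.09109) = 36·0.9686 = 34.87 g/m³.

34.9 g/m³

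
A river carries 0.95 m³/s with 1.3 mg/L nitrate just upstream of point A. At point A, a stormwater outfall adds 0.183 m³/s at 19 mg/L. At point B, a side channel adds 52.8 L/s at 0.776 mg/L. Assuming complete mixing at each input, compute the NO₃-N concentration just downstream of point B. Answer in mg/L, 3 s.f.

After input A: C = (0.95·1.3 + 0.183·19) / 1.133 = 4.159 mg/L.
52.8 L/s = 0.0528 m³/s.
After input B: C = (1.133·4.159 + 0.0528·0.776) / 1.186 = 4.008 mg/L.

4.01 mg/L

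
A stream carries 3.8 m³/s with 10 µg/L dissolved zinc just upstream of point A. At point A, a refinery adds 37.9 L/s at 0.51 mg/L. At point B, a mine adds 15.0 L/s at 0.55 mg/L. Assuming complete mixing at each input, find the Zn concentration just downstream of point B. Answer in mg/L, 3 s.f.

10 µg/L = 0.01 mg/L.
37.9 L/s = 0.0379 m³/s.
After input A: C = (3.8·0.01 + 0.0379·0.51) / 3.838 = 0.01494 mg/L.
15.0 L/s = 0.015 m³/s.
After input B: C = (3.838·0.01494 + 0.015·0.55) / 3.853 = 0.01702 mg/L.

0.0170 mg/L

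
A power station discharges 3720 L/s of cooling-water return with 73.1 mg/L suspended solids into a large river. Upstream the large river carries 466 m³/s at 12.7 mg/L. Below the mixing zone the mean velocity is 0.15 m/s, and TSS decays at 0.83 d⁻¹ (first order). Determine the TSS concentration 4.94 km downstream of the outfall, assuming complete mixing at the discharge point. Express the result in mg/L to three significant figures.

9.60 mg/L

3720 L/s = 3.72 m³/s.
After complete mixing, C₀ = (3.72·73.1 + 466·12.7) / 469.7 = 13.18 mg/L.
Travel time t = 4940 m / 0.15 m/s = 3.293e+04 s = 0.3812 d.
C = 13.18·exp(−0.83·0.3812) = 13.18·0.7288 = 9.604 mg/L.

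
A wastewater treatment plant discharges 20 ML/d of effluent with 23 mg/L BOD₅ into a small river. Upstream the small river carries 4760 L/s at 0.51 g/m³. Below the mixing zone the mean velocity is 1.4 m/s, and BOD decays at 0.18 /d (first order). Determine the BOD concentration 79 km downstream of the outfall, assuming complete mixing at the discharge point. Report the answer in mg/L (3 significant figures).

20 ML/d = 0.2315 m³/s.
4760 L/s = 4.76 m³/s.
After complete mixing, C₀ = (0.2315·23 + 4.76·0.51) / 4.991 = 1.553 mg/L.
Travel time t = 7.9e+04 m / 1.4 m/s = 5.643e+04 s = 0.6531 d.
C = 1.553·exp(−0.18·0.6531) = 1.553·0.8891 = 1.381 mg/L.

1.38 mg/L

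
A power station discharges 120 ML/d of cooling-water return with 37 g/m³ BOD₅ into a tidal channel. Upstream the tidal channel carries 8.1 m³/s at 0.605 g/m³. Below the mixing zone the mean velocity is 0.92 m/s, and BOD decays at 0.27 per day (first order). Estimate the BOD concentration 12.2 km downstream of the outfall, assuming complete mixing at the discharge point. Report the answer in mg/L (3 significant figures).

5.69 mg/L

120 ML/d = 1.389 m³/s.
After complete mixing, C₀ = (1.389·37 + 8.1·0.605) / 9.489 = 5.932 mg/L.
Travel time t = 1.22e+04 m / 0.92 m/s = 1.326e+04 s = 0.1535 d.
C = 5.932·exp(−0.27·0.1535) = 5.932·0.9594 = 5.691 mg/L.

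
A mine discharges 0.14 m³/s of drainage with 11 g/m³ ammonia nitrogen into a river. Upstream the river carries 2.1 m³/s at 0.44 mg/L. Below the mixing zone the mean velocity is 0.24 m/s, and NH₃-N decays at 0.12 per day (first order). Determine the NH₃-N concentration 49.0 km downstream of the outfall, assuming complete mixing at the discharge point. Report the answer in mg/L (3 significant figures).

0.828 mg/L

After complete mixing, C₀ = (0.14·11 + 2.1·0.44) / 2.24 = 1.1 mg/L.
Travel time t = 4.9e+04 m / 0.24 m/s = 2.042e+05 s = 2.363 d.
C = 1.1·exp(−0.12·2.363) = 1.1·0.7531 = 0.8284 mg/L.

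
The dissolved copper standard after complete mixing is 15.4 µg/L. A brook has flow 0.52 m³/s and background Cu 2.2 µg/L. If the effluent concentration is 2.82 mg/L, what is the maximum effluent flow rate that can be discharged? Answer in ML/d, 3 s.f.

0.211 ML/d

2.2 µg/L = 0.0022 mg/L.
15.4 µg/L = 0.0154 mg/L.
Mass balance at complete mixing: C_std·(Q_w + Q_r) = Q_w·C_e + Q_r·C_b.
Rearranging, Q_w = Q_r·(C_std − C_b)/(C_e − C_std) = 0.52·(0.0154 − 0.0022) / (2.82 − 0.0154) = 0.002447 m³/s.
= 0.2115 ML/d.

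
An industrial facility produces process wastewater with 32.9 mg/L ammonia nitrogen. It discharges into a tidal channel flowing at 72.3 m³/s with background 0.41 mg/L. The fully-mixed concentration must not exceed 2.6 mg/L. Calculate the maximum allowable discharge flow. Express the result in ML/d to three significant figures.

451 ML/d

Mass balance at complete mixing: C_std·(Q_w + Q_r) = Q_w·C_e + Q_r·C_b.
Rearranging, Q_w = Q_r·(C_std − C_b)/(C_e − C_std) = 72.3·(2.6 − 0.41) / (32.9 − 2.6) = 5.226 m³/s.
= 451.5 ML/d.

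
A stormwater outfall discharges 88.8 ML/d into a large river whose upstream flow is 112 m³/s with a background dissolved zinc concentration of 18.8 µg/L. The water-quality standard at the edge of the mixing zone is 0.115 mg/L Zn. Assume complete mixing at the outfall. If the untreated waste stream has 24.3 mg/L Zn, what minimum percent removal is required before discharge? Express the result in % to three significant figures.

56.4 %

88.8 ML/d = 1.028 m³/s.
18.8 µg/L = 0.0188 mg/L.
Mass balance: 0.115·113 = 1.028·Cₑ + 112·0.0188.
Cₑ = (13 − 2.106) / 1.028 = 10.6 mg/L.
Required removal = 1 − 10.6/24.3 = 56.39 %.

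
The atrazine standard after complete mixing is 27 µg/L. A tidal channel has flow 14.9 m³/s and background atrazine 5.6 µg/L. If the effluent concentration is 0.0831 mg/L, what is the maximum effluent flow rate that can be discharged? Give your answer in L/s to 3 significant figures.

5680 L/s

5.6 µg/L = 0.0056 mg/L.
27 µg/L = 0.027 mg/L.
Mass balance at complete mixing: C_std·(Q_w + Q_r) = Q_w·C_e + Q_r·C_b.
Rearranging, Q_w = Q_r·(C_std − C_b)/(C_e − C_std) = 14.9·(0.027 − 0.0056) / (0.0831 − 0.027) = 5.684 m³/s.
= 5684 L/s.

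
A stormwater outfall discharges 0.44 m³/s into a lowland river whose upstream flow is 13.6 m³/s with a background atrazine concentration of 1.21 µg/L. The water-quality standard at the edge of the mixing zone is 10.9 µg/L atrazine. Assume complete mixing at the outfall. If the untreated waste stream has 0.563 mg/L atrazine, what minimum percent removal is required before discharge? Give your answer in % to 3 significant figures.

44.9 %

1.21 µg/L = 0.00121 mg/L.
10.9 µg/L = 0.0109 mg/L.
Mass balance: 0.0109·14.04 = 0.44·Cₑ + 13.6·0.00121.
Cₑ = (0.153 − 0.01646) / 0.44 = 0.3104 mg/L.
Required removal = 1 − 0.3104/0.563 = 44.87 %.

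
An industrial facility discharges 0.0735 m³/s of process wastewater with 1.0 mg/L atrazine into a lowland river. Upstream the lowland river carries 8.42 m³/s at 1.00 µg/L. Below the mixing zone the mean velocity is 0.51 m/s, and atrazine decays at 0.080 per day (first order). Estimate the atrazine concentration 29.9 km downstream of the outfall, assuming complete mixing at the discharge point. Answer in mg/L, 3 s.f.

0.00914 mg/L

1.00 µg/L = 0.001 mg/L.
After complete mixing, C₀ = (0.0735·1 + 8.42·0.001) / 8.493 = 0.009645 mg/L.
Travel time t = 2.99e+04 m / 0.51 m/s = 5.863e+04 s = 0.6786 d.
C = 0.009645·exp(−0.080·0.6786) = 0.009645·0.9472 = 0.009135 mg/L.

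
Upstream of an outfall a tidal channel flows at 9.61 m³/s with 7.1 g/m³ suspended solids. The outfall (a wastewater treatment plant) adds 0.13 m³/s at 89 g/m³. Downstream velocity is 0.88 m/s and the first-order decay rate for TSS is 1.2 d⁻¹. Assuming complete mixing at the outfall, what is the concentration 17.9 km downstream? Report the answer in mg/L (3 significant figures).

After complete mixing, C₀ = (0.13·89 + 9.61·7.1) / 9.74 = 8.193 mg/L.
Travel time t = 1.79e+04 m / 0.88 m/s = 2.034e+04 s = 0.2354 d.
C = 8.193·exp(−1.2·0.2354) = 8.193·0.7539 = 6.177 mg/L.

6.18 mg/L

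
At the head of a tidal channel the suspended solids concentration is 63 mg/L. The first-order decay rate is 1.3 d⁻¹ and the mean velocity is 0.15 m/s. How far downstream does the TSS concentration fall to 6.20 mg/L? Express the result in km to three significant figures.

From C = C₀·e^(−kt), t = ln(C₀/C)/k = ln(63/6.20)/1.3 = 2.319/1.3 = 1.784 d.
Distance = v·t = 0.15 m/s × 1.541e+05 s = 2.311e+04 m = 23.11 km.

23.1 km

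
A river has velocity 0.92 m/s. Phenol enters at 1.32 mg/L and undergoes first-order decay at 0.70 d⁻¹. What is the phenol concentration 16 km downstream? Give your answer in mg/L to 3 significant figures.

1.15 mg/L

Travel time t = 16 km / 0.92 m/s = 1.6e+04/0.92 = 1.739e+04 s = 0.2013 d.
First-order decay: C = 1.32·exp(−0.70·0.2013) = 1.32·0.8686 = 1.147 mg/L.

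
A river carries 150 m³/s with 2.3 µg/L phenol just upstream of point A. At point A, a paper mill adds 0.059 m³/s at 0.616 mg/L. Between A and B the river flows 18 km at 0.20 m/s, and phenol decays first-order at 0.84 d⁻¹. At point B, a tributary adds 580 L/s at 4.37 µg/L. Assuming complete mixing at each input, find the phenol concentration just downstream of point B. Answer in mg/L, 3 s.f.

0.00107 mg/L

2.3 µg/L = 0.0023 mg/L.
After input A: C = (150·0.0023 + 0.059·0.616) / 150.1 = 0.002541 mg/L.
Over the 18 km reach to input B (t = 9e+04 s = 1.042 d), decay gives C = 0.002541·exp(−0.84·1.042) = 0.001059 mg/L.
580 L/s = 0.58 m³/s.
4.37 µg/L = 0.00437 mg/L.
After input B: C = (150.1·0.001059 + 0.58·0.00437) / 150.6 = 0.001072 mg/L.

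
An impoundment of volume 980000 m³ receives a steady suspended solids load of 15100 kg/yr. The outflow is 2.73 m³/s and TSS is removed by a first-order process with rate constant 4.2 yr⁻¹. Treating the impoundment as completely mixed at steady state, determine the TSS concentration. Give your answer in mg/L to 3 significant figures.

0.167 mg/L

Outflow Q = 2.73 m³/s × 3.156e+07 s/yr = 8.615e+07 m³/yr.
Steady-state CSTR mass balance: W = Q·C + k·V·C, so C = W/(Q + kV).
Q + kV = 8.615e+07 + 4.2·980000 = 9.027e+07 m³/yr.
C = 15100/9.027e+07 = 0.0001673 kg/m³ = 0.1673 mg/L.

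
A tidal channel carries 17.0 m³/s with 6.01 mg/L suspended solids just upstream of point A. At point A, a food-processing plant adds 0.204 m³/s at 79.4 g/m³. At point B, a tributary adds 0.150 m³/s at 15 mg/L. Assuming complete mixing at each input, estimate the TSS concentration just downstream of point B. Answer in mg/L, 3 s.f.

After input A: C = (17·6.01 + 0.204·79.4) / 17.2 = 6.88 mg/L.
After input B: C = (17.2·6.88 + 0.15·15) / 17.35 = 6.95 mg/L.

6.95 mg/L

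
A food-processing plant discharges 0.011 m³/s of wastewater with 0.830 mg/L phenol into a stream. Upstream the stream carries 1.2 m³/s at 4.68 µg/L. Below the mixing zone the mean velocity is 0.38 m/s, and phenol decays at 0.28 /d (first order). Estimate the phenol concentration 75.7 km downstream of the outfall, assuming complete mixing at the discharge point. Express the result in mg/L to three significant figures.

4.68 µg/L = 0.00468 mg/L.
After complete mixing, C₀ = (0.011·0.83 + 1.2·0.00468) / 1.211 = 0.01218 mg/L.
Travel time t = 7.57e+04 m / 0.38 m/s = 1.992e+05 s = 2.306 d.
C = 0.01218·exp(−0.28·2.306) = 0.01218·0.5244 = 0.006385 mg/L.

0.00638 mg/L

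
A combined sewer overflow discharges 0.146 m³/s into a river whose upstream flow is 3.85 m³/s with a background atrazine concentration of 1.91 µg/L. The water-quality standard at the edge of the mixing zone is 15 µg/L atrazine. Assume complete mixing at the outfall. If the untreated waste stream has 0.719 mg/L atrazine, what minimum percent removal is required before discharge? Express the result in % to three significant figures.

49.9 %

1.91 µg/L = 0.00191 mg/L.
15 µg/L = 0.015 mg/L.
Mass balance: 0.015·3.996 = 0.146·Cₑ + 3.85·0.00191.
Cₑ = (0.05994 − 0.007354) / 0.146 = 0.3602 mg/L.
Required removal = 1 − 0.3602/0.719 = 49.91 %.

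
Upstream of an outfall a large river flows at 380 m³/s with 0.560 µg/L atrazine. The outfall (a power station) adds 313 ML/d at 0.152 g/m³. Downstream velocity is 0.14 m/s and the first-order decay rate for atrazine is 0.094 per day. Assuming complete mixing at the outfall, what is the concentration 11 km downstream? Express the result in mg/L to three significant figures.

313 ML/d = 3.623 m³/s.
0.560 µg/L = 0.00056 mg/L.
After complete mixing, C₀ = (3.623·0.152 + 380·0.00056) / 383.6 = 0.00199 mg/L.
Travel time t = 1.1e+04 m / 0.14 m/s = 7.857e+04 s = 0.9094 d.
C = 0.00199·exp(−0.094·0.9094) = 0.00199·0.9181 = 0.001827 mg/L.

0.00183 mg/L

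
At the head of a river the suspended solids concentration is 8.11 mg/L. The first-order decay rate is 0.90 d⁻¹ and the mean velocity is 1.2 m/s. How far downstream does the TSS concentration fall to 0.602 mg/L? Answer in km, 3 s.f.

From C = C₀·e^(−kt), t = ln(C₀/C)/k = ln(8.11/0.602)/0.90 = 2.601/0.90 = 2.89 d.
Distance = v·t = 1.2 m/s × 2.497e+05 s = 2.996e+05 m = 299.6 km.

300 km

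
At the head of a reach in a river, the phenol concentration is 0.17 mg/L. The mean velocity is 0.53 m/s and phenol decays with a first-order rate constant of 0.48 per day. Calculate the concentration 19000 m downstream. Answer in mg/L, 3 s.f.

0.139 mg/L

Travel time t = 19000 m / 0.53 m/s = 1.9e+04/0.53 = 3.585e+04 s = 0.4149 d.
First-order decay: C = 0.17·exp(−0.48·0.4149) = 0.17·0.8194 = 0.1393 mg/L.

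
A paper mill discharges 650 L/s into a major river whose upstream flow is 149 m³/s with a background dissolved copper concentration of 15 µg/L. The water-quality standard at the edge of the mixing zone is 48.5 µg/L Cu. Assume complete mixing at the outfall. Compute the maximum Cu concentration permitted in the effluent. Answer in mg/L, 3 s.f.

7.73 mg/L

650 L/s = 0.65 m³/s.
15 µg/L = 0.015 mg/L.
48.5 µg/L = 0.0485 mg/L.
Mass balance: 0.0485·149.7 = 0.65·Cₑ + 149·0.015.
Cₑ = (7.258 − 2.235) / 0.65 = 7.728 mg/L.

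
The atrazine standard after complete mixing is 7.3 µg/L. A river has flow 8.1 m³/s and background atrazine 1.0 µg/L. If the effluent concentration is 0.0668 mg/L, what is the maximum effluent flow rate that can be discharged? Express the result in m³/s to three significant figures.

0.858 m³/s

1.0 µg/L = 0.001 mg/L.
7.3 µg/L = 0.0073 mg/L.
Mass balance at complete mixing: C_std·(Q_w + Q_r) = Q_w·C_e + Q_r·C_b.
Rearranging, Q_w = Q_r·(C_std − C_b)/(C_e − C_std) = 8.1·(0.0073 − 0.001) / (0.0668 − 0.0073) = 0.8576 m³/s.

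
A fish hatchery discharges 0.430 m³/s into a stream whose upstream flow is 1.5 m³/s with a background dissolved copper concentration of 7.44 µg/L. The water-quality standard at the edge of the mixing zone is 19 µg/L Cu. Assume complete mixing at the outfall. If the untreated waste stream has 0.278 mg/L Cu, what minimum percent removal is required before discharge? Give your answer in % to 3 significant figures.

78.7 %

7.44 µg/L = 0.00744 mg/L.
19 µg/L = 0.019 mg/L.
Mass balance: 0.019·1.93 = 0.43·Cₑ + 1.5·0.00744.
Cₑ = (0.03667 − 0.01116) / 0.43 = 0.05933 mg/L.
Required removal = 1 − 0.05933/0.278 = 78.66 %.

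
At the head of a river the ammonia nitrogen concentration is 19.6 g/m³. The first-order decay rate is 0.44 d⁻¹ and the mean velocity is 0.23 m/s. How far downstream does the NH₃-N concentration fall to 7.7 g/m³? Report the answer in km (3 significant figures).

From C = C₀·e^(−kt), t = ln(C₀/C)/k = ln(19.6/7.7)/0.44 = 0.9343/0.44 = 2.123 d.
Distance = v·t = 0.23 m/s × 1.835e+05 s = 4.22e+04 m = 42.2 km.

42.2 km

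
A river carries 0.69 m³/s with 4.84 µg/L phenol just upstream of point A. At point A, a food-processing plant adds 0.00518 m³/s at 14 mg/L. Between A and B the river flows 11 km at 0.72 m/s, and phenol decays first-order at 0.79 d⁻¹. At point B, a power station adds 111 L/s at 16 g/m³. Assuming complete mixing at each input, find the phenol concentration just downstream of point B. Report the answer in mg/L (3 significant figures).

4.84 µg/L = 0.00484 mg/L.
After input A: C = (0.69·0.00484 + 0.00518·14) / 0.6952 = 0.1091 mg/L.
Over the 11 km reach to input B (t = 1.528e+04 s = 0.1768 d), decay gives C = 0.1091·exp(−0.79·0.1768) = 0.0949 mg/L.
111 L/s = 0.111 m³/s.
After input B: C = (0.6952·0.0949 + 0.111·16) / 0.8062 = 2.285 mg/L.

2.28 mg/L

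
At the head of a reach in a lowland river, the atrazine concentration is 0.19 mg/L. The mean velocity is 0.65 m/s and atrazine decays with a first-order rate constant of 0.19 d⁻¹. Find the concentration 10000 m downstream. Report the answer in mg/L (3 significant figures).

Travel time t = 10000 m / 0.65 m/s = 1e+04/0.65 = 1.538e+04 s = 0.1781 d.
First-order decay: C = 0.19·exp(−0.19·0.1781) = 0.19·0.9667 = 0.1837 mg/L.

0.184 mg/L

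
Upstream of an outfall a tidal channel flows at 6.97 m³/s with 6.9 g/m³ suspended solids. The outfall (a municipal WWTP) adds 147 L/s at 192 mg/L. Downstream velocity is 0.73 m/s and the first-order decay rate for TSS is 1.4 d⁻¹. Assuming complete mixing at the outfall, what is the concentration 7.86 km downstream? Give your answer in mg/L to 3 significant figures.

9.01 mg/L

147 L/s = 0.147 m³/s.
After complete mixing, C₀ = (0.147·192 + 6.97·6.9) / 7.117 = 10.72 mg/L.
Travel time t = 7860 m / 0.73 m/s = 1.077e+04 s = 0.1246 d.
C = 10.72·exp(−1.4·0.1246) = 10.72·0.8399 = 9.006 mg/L.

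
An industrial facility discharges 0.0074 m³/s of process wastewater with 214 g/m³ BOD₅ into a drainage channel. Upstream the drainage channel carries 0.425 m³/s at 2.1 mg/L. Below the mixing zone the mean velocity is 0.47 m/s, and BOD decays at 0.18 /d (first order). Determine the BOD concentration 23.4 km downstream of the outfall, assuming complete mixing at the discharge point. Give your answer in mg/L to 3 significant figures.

5.16 mg/L

After complete mixing, C₀ = (0.0074·214 + 0.425·2.1) / 0.4324 = 5.726 mg/L.
Travel time t = 2.34e+04 m / 0.47 m/s = 4.979e+04 s = 0.5762 d.
C = 5.726·exp(−0.18·0.5762) = 5.726·0.9015 = 5.162 mg/L.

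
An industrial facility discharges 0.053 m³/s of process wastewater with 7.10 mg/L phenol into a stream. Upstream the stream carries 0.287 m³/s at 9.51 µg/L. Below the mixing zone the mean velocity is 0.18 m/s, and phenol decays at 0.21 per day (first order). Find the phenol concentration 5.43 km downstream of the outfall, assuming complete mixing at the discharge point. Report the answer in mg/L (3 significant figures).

9.51 µg/L = 0.00951 mg/L.
After complete mixing, C₀ = (0.053·7.1 + 0.287·0.00951) / 0.34 = 1.115 mg/L.
Travel time t = 5430 m / 0.18 m/s = 3.017e+04 s = 0.3492 d.
C = 1.115·exp(−0.21·0.3492) = 1.115·0.9293 = 1.036 mg/L.

1.04 mg/L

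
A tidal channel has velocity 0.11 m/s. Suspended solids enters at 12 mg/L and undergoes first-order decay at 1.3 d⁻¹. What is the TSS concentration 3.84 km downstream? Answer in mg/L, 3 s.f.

Travel time t = 3.84 km / 0.11 m/s = 3840/0.11 = 3.491e+04 s = 0.404 d.
First-order decay: C = 12·exp(−1.3·0.404) = 12·0.5914 = 7.097 mg/L.

7.10 mg/L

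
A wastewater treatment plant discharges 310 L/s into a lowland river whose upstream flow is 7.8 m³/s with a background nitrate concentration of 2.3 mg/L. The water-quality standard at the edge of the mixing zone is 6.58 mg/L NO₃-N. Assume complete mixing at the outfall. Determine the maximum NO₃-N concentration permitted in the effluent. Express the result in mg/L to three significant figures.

310 L/s = 0.31 m³/s.
Mass balance: 6.58·8.11 = 0.31·Cₑ + 7.8·2.3.
Cₑ = (53.36 − 17.94) / 0.31 = 114.3 mg/L.

114 mg/L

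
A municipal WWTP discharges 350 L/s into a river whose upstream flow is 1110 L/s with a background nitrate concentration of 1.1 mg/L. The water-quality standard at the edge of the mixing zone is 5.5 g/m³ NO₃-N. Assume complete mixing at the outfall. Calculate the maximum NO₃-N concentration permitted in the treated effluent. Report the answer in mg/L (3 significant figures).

19.5 mg/L

350 L/s = 0.35 m³/s.
1110 L/s = 1.11 m³/s.
Mass balance: 5.5·1.46 = 0.35·Cₑ + 1.11·1.1.
Cₑ = (8.03 − 1.221) / 0.35 = 19.45 mg/L.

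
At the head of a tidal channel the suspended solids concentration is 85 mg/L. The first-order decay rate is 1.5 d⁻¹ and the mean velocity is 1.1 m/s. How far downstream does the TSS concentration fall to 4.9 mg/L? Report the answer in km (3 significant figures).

From C = C₀·e^(−kt), t = ln(C₀/C)/k = ln(85/4.9)/1.5 = 2.853/1.5 = 1.902 d.
Distance = v·t = 1.1 m/s × 1.644e+05 s = 1.808e+05 m = 180.8 km.

181 km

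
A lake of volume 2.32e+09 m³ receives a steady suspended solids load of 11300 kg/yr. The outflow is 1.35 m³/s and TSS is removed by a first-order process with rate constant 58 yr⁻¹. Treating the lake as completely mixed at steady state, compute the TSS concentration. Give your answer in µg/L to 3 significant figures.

Outflow Q = 1.35 m³/s × 3.156e+07 s/yr = 4.26e+07 m³/yr.
Steady-state CSTR mass balance: W = Q·C + k·V·C, so C = W/(Q + kV).
Q + kV = 4.26e+07 + 58·2.32e+09 = 1.346e+11 m³/yr.
C = 11300/1.346e+11 = 8.395e-08 kg/m³ = 8.395e-05 mg/L = 0.08395 µg/L.

0.0840 µg/L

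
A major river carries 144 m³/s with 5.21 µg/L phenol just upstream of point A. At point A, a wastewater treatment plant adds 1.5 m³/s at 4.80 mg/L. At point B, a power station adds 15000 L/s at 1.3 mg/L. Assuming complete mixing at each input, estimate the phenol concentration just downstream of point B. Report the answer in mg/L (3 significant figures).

0.171 mg/L

5.21 µg/L = 0.00521 mg/L.
After input A: C = (144·0.00521 + 1.5·4.8) / 145.5 = 0.05464 mg/L.
15000 L/s = 15 m³/s.
After input B: C = (145.5·0.05464 + 15·1.3) / 160.5 = 0.171 mg/L.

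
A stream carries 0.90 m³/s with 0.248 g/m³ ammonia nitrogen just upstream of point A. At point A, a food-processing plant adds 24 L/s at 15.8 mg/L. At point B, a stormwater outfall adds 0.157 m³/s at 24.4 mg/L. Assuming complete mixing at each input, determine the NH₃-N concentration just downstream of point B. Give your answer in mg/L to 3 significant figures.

24 L/s = 0.024 m³/s.
After input A: C = (0.9·0.248 + 0.024·15.8) / 0.924 = 0.6519 mg/L.
After input B: C = (0.924·0.6519 + 0.157·24.4) / 1.081 = 4.101 mg/L.

4.10 mg/L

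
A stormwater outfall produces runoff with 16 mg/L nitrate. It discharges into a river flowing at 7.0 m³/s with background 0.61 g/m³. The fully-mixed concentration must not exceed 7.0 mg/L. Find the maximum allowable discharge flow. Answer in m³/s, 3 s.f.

4.97 m³/s

Mass balance at complete mixing: C_std·(Q_w + Q_r) = Q_w·C_e + Q_r·C_b.
Rearranging, Q_w = Q_r·(C_std − C_b)/(C_e − C_std) = 7.0·(7 − 0.61) / (16 − 7) = 4.97 m³/s.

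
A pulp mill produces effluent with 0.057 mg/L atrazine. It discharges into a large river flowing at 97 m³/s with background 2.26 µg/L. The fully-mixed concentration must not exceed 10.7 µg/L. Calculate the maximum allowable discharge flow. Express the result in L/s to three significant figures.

17700 L/s

2.26 µg/L = 0.00226 mg/L.
10.7 µg/L = 0.0107 mg/L.
Mass balance at complete mixing: C_std·(Q_w + Q_r) = Q_w·C_e + Q_r·C_b.
Rearranging, Q_w = Q_r·(C_std − C_b)/(C_e − C_std) = 97·(0.0107 − 0.00226) / (0.057 − 0.0107) = 17.68 m³/s.
= 1.768e+04 L/s.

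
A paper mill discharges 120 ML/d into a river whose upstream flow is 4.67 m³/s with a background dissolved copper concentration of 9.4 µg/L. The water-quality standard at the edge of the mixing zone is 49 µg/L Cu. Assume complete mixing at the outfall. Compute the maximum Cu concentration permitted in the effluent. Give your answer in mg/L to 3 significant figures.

120 ML/d = 1.389 m³/s.
9.4 µg/L = 0.0094 mg/L.
49 µg/L = 0.049 mg/L.
Mass balance: 0.049·6.059 = 1.389·Cₑ + 4.67·0.0094.
Cₑ = (0.2969 − 0.0439) / 1.389 = 0.1822 mg/L.

0.182 mg/L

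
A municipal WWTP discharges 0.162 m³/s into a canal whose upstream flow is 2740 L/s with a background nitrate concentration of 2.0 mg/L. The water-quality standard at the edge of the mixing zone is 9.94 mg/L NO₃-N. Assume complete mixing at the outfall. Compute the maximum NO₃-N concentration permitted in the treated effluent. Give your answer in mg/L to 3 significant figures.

2740 L/s = 2.74 m³/s.
Mass balance: 9.94·2.902 = 0.162·Cₑ + 2.74·2.
Cₑ = (28.85 − 5.48) / 0.162 = 144.2 mg/L.

144 mg/L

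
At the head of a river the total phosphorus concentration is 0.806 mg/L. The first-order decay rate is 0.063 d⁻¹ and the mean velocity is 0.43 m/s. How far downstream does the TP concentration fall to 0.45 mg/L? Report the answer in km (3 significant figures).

From C = C₀·e^(−kt), t = ln(C₀/C)/k = ln(0.806/0.45)/0.063 = 0.5828/0.063 = 9.251 d.
Distance = v·t = 0.43 m/s × 7.993e+05 s = 3.437e+05 m = 343.7 km.

344 km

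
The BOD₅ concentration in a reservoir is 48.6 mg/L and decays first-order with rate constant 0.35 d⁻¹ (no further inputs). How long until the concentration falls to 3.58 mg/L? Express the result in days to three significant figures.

7.45 d

t = ln(C₀/C)/k = ln(48.6/3.58)/0.35 = 2.608/0.35 = 7.452 d.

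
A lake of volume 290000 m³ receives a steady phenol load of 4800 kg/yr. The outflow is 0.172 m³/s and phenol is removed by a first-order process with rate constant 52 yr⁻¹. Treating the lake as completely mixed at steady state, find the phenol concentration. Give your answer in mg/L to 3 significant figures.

0.234 mg/L

Outflow Q = 0.172 m³/s × 3.156e+07 s/yr = 5.428e+06 m³/yr.
Steady-state CSTR mass balance: W = Q·C + k·V·C, so C = W/(Q + kV).
Q + kV = 5.428e+06 + 52·290000 = 2.051e+07 m³/yr.
C = 4800/2.051e+07 = 0.0002341 kg/m³ = 0.2341 mg/L.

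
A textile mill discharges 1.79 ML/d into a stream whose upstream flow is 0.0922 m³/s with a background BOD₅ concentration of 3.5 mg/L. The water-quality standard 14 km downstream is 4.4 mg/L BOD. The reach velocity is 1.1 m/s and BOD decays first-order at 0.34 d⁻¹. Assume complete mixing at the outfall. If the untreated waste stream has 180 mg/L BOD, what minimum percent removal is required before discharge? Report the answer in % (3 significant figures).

1.79 ML/d = 0.02072 m³/s.
Travel time to the compliance point: t = 1.4e+04/1.1 = 1.273e+04 s = 0.1473 d; decay factor exp(−0.34·0.1473) = 0.9511.
So the concentration just after mixing may be at most 4.4/0.9511 = 4.626 mg/L.
Mass balance: 4.626·0.1129 = 0.02072·Cₑ + 0.0922·3.5.
Cₑ = (0.5224 − 0.3227) / 0.02072 = 9.637 mg/L.
Required removal = 1 − 9.637/180 = 94.65 %.

94.6 %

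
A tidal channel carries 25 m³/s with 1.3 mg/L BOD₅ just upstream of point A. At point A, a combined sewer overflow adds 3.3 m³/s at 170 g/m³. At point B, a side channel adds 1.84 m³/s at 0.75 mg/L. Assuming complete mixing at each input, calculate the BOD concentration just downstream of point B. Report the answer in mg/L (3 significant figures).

After input A: C = (25·1.3 + 3.3·170) / 28.3 = 20.97 mg/L.
After input B: C = (28.3·20.97 + 1.84·0.75) / 30.14 = 19.74 mg/L.

19.7 mg/L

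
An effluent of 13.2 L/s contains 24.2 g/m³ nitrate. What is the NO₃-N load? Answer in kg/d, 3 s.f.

27.6 kg/d

13.2 L/s = 0.0132 m³/s.
Mass flux = Q·C = 0.0132 m³/s × 24.2 g/m³ = 0.3194 g/s.
= 0.3194 g/s × 86.4 = 27.6 kg/d.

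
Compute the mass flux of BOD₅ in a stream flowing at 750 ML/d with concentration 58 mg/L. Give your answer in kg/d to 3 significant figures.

43500 kg/d

750 ML/d = 8.681 m³/s.
Mass flux = Q·C = 8.681 m³/s × 58 g/m³ = 503.5 g/s.
= 503.5 g/s × 86.4 = 4.35e+04 kg/d.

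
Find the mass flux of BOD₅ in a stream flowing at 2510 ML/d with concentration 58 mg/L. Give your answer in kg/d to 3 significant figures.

2510 ML/d = 29.05 m³/s.
Mass flux = Q·C = 29.05 m³/s × 58 g/m³ = 1685 g/s.
= 1685 g/s × 86.4 = 1.456e+05 kg/d.

146000 kg/d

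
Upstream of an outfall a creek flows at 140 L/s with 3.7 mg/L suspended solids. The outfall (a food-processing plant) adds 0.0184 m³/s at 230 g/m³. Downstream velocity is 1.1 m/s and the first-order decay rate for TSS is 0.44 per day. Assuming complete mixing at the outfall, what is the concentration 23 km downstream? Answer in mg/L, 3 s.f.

27.0 mg/L

140 L/s = 0.14 m³/s.
After complete mixing, C₀ = (0.0184·230 + 0.14·3.7) / 0.1584 = 29.99 mg/L.
Travel time t = 2.3e+04 m / 1.1 m/s = 2.091e+04 s = 0.242 d.
C = 29.99·exp(−0.44·0.242) = 29.99·0.899 = 26.96 mg/L.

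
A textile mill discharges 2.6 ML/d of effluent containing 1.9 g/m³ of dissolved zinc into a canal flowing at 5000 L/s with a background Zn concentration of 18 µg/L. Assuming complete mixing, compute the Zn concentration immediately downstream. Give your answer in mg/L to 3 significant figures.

0.0293 mg/L

2.6 ML/d = 0.03009 m³/s.
5000 L/s = 5 m³/s.
18 µg/L = 0.018 mg/L.
By mass balance at complete mixing, C = (0.03009·1.9 + 5·0.018) / (0.03009 + 5) = 0.1472/5.03 = 0.02926 mg/L.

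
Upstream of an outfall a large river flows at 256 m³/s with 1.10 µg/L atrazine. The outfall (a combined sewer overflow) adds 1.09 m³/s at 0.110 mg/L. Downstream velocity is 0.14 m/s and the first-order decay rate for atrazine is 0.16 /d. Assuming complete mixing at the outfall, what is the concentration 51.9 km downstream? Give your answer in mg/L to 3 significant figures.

0.000786 mg/L

1.10 µg/L = 0.0011 mg/L.
After complete mixing, C₀ = (1.09·0.11 + 256·0.0011) / 257.1 = 0.001562 mg/L.
Travel time t = 5.19e+04 m / 0.14 m/s = 3.707e+05 s = 4.291 d.
C = 0.001562·exp(−0.16·4.291) = 0.001562·0.5033 = 0.0007861 mg/L.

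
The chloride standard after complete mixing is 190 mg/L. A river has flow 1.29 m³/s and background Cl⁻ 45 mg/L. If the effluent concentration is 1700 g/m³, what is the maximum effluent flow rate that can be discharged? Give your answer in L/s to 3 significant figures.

Mass balance at complete mixing: C_std·(Q_w + Q_r) = Q_w·C_e + Q_r·C_b.
Rearranging, Q_w = Q_r·(C_std − C_b)/(C_e − C_std) = 1.29·(190 − 45) / (1700 − 190) = 0.1239 m³/s.
= 123.9 L/s.

124 L/s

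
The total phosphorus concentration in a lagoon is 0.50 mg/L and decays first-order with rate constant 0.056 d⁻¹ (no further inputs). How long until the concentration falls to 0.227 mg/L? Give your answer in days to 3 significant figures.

t = ln(C₀/C)/k = ln(0.50/0.227)/0.056 = 0.7897/0.056 = 14.1 d.

14.1 d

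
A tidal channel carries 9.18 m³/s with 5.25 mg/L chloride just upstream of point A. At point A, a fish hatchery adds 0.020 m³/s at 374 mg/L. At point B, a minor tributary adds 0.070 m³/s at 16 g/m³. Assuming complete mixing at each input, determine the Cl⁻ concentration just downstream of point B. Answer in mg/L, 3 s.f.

6.13 mg/L

After input A: C = (9.18·5.25 + 0.02·374) / 9.2 = 6.052 mg/L.
After input B: C = (9.2·6.052 + 0.07·16) / 9.27 = 6.127 mg/L.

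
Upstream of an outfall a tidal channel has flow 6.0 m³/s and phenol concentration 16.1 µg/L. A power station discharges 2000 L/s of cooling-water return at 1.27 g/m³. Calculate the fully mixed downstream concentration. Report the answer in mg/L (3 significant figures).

0.330 mg/L

2000 L/s = 2 m³/s.
16.1 µg/L = 0.0161 mg/L.
By mass balance at complete mixing, C = (2·1.27 + 6·0.0161) / (2 + 6) = 2.637/8 = 0.3296 mg/L.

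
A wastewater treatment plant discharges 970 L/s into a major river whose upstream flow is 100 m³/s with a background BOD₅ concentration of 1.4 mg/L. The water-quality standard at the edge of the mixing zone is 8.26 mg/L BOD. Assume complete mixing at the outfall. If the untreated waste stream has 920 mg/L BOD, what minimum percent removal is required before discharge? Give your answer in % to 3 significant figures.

22.2 %

970 L/s = 0.97 m³/s.
Mass balance: 8.26·101 = 0.97·Cₑ + 100·1.4.
Cₑ = (834 − 140) / 0.97 = 715.5 mg/L.
Required removal = 1 − 715.5/920 = 22.23 %.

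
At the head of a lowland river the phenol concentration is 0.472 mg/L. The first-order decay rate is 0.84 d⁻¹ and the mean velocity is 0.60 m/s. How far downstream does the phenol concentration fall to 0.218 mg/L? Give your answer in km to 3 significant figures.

47.7 km

From C = C₀·e^(−kt), t = ln(C₀/C)/k = ln(0.472/0.218)/0.84 = 0.7725/0.84 = 0.9196 d.
Distance = v·t = 0.60 m/s × 7.946e+04 s = 4.767e+04 m = 47.67 km.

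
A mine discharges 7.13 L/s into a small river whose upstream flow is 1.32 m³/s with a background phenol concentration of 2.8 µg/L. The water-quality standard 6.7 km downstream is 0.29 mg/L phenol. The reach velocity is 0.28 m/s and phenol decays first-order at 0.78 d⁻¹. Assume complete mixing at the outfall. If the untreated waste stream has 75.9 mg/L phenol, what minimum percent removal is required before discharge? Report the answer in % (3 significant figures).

12.4 %

7.13 L/s = 0.00713 m³/s.
2.8 µg/L = 0.0028 mg/L.
Travel time to the compliance point: t = 6700/0.28 = 2.393e+04 s = 0.277 d; decay factor exp(−0.78·0.277) = 0.8057.
So the concentration just after mixing may be at most 0.29/0.8057 = 0.3599 mg/L.
Mass balance: 0.3599·1.327 = 0.00713·Cₑ + 1.32·0.0028.
Cₑ = (0.4777 − 0.003696) / 0.00713 = 66.48 mg/L.
Required removal = 1 − 66.48/75.9 = 12.42 %.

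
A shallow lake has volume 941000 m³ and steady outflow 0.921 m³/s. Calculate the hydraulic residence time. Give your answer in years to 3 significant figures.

Q = 0.921 m³/s × 3.156e+07 s/yr = 2.906e+07 m³/yr.
Hydraulic residence time τ = V/Q = 941000/2.906e+07 = 0.03238 yr.

0.0324 yr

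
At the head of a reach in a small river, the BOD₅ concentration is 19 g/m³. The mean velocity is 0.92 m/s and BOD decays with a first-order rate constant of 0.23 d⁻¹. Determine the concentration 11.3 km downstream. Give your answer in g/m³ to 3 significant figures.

18.4 g/m³

Travel time t = 11.3 km / 0.92 m/s = 1.13e+04/0.92 = 1.228e+04 s = 0.1422 d.
First-order decay: C = 19·exp(−0.23·0.1422) = 19·0.9678 = 18.39 g/m³.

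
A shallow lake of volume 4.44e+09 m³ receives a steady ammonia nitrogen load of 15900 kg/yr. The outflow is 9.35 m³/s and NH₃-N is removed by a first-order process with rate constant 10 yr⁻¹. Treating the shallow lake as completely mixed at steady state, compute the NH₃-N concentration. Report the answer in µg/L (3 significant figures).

Outflow Q = 9.35 m³/s × 3.156e+07 s/yr = 2.951e+08 m³/yr.
Steady-state CSTR mass balance: W = Q·C + k·V·C, so C = W/(Q + kV).
Q + kV = 2.951e+08 + 10·4.44e+09 = 4.47e+10 m³/yr.
C = 15900/4.47e+10 = 3.557e-07 kg/m³ = 0.0003557 mg/L = 0.3557 µg/L.

0.356 µg/L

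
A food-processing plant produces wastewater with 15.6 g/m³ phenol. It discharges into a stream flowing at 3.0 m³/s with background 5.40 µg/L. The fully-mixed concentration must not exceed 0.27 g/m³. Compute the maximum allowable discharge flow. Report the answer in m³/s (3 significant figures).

5.40 µg/L = 0.0054 mg/L.
Mass balance at complete mixing: C_std·(Q_w + Q_r) = Q_w·C_e + Q_r·C_b.
Rearranging, Q_w = Q_r·(C_std − C_b)/(C_e − C_std) = 3.0·(0.27 − 0.0054) / (15.6 − 0.27) = 0.05178 m³/s.

0.0518 m³/s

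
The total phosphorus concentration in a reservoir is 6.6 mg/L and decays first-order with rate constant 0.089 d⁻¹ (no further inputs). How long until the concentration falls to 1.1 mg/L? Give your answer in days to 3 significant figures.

20.1 d

t = ln(C₀/C)/k = ln(6.6/1.1)/0.089 = 1.792/0.089 = 20.13 d.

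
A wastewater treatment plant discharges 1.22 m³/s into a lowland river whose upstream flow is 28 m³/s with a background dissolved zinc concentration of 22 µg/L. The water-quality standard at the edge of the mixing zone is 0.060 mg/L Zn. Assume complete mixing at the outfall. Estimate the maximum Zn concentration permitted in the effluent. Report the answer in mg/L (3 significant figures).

0.932 mg/L

22 µg/L = 0.022 mg/L.
Mass balance: 0.06·29.22 = 1.22·Cₑ + 28·0.022.
Cₑ = (1.753 − 0.616) / 1.22 = 0.9321 mg/L.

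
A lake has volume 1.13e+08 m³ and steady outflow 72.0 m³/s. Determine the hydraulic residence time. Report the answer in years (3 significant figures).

0.0497 yr

Q = 72.0 m³/s × 3.156e+07 s/yr = 2.272e+09 m³/yr.
Hydraulic residence time τ = V/Q = 1.13e+08/2.272e+09 = 0.04973 yr.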